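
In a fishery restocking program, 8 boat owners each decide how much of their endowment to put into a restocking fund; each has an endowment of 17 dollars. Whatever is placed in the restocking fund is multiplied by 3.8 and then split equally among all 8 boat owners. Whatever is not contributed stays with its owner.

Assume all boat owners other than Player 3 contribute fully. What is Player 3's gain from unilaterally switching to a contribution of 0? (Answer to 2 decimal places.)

8.93 dollars

Switching from a contribution of 17 to 0 lets Player 3 keep an extra 17 dollars, but lowers the restocking fund by 17, which costs Player 3 their own share of that drop: 3.8/8 × 17 = 8.07.
Net gain = 17 − 8.07 = 8.93. The private return per contributed unit (0.4750) is below 1, so free-riding is indeed the best response regardless of what the others do.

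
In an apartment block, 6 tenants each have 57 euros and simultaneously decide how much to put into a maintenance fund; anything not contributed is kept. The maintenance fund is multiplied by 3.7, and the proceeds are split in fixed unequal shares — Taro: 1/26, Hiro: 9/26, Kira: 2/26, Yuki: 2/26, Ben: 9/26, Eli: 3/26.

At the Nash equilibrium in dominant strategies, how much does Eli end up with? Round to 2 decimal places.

105.67 euros

For player j, contributing a unit is worthwhile iff 3.7 × (j's share) ≥ 1, i.e. iff j's share is at least 0.2703.
Hiro and Ben are above the threshold, contributing 57 each; the remaining 4 contribute 0. Total contributed: 114.
Eli keeps 57 and receives 3.7 × 114 × 3/26 = 48.67 from the maintenance fund, for a payoff of 105.67.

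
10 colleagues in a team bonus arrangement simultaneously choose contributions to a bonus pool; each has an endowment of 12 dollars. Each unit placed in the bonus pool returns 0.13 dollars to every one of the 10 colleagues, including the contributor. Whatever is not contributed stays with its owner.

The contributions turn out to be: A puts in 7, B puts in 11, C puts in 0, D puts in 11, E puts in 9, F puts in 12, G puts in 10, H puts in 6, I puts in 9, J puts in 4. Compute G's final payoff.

Total contributed: 7 + 11 + 0 + 11 + 9 + 12 + 10 + 6 + 9 + 4 = 79.
Each receives 0.13 × 79 = 10.27 from the bonus pool.
G keeps 12 − 10 = 2, so G's payoff is 2 + 10.27 = 12.27.

12.27 dollars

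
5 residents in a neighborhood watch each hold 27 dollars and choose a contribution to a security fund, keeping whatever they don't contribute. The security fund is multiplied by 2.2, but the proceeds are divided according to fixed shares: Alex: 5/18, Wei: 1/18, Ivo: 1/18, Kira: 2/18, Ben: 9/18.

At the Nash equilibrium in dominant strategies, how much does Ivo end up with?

30.30 dollars

A player with share s gets back 2.2·s per unit contributed, so full contribution is dominant for anyone with s > 1/2.2 = 0.4545 and zero contribution is dominant for anyone below.
Only Ben (9/18) clears that bar, contributing 27; the remaining 4 contribute 0. Total contributed: 27.
Ivo keeps 27 and receives 2.2 × 27 × 1/18 = 3.30 from the security fund, for a payoff of 30.30.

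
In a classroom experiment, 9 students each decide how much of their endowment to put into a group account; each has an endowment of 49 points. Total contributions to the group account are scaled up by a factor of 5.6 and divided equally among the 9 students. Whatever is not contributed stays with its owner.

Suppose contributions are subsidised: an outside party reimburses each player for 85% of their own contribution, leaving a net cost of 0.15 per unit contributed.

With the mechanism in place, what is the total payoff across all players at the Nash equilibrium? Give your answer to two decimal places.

The effective private return per unit is now (5.6/9) / 0.15 = 4.1481 > 1, so every player's dominant strategy flips to full contribution.
So the Nash equilibrium is full contribution by all 9; the group earns 9 × (49 × 0.85 + 5.6 × 49) = 2844.45.

2844.45 points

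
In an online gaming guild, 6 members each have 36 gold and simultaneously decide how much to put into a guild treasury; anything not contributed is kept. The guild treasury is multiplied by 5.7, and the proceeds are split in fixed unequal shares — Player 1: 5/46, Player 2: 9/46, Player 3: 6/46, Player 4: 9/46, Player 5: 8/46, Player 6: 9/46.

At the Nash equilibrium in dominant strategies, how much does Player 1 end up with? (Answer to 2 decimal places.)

For player j, contributing a unit is worthwhile iff 5.7 × (j's share) ≥ 1, i.e. iff j's share is at least 0.1754.
Player 2, Player 4 and Player 6 are above the threshold, contributing 36 each; the remaining 3 contribute 0. Total contributed: 108.
Player 1 keeps 36 and receives 5.7 × 108 × 5/46 = 66.91 from the guild treasury, for a payoff of 102.91.

102.91 gold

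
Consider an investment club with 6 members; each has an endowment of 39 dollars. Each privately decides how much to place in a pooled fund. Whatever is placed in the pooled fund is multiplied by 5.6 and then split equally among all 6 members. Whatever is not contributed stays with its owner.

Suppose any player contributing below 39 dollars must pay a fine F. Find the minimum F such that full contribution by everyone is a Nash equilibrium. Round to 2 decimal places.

2.60 dollars

Given the others contribute fully, the best deviation is to contribute 0 (any partial contribution still incurs the fine and gives up units whose private return 0.9333 is below 1).
Deviating from 39 to 0 saves 39 dollars but forfeits the deviator's share of the drop in the pooled fund: 5.6/6 × 39 = 36.40.
So the deviation gain is 39 − 36.40 = 2.60, and the fine must be at least 2.60 dollars to wipe it out.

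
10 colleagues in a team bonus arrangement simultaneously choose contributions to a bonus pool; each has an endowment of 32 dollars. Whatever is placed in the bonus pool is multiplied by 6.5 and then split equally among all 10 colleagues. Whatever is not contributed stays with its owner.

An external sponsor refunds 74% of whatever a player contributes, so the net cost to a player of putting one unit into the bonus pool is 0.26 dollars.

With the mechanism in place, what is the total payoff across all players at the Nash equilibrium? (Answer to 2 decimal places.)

2316.80 dollars

With the mechanism, a contributed unit returns (6.5/10) / 0.26 = 2.5000 per unit of net cost to the contributor — now above 1 — so contributing fully is weakly dominant for every player.
At the Nash equilibrium everyone contributes 32. Group total payoff = 10 × (32 × 0.74 + 6.5 × 32) = 2316.80.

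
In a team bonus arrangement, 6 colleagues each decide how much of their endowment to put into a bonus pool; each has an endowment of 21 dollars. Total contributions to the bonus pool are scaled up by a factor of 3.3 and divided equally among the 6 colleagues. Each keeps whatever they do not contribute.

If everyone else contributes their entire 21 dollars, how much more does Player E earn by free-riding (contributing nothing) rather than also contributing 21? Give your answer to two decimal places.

Switching from a contribution of 21 to 0 lets Player E keep an extra 21 dollars, but lowers the bonus pool by 21, which costs Player E their own share of that drop: 3.3/6 × 21 = 11.55.
Net gain = 21 − 11.55 = 9.45. The private return per contributed unit (0.5500) is below 1, so free-riding is indeed the best response regardless of what the others do.

9.45 dollars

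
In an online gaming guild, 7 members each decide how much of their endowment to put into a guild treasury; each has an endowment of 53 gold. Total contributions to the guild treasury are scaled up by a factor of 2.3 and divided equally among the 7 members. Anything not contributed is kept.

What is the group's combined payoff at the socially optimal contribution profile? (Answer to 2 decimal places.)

Each contributed unit returns 2.300 to the group as a whole (0.3286 to each of 7 players), which exceeds 1, so the social optimum is full contribution: group total = 2.300 × 371 = 853.30.

853.30 gold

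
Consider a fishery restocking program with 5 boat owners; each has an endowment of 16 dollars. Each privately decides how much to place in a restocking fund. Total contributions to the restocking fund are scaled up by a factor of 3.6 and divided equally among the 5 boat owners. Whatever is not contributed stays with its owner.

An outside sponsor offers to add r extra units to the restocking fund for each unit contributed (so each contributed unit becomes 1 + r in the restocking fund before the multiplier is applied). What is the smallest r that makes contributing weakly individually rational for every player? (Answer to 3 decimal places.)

0.389

With matching at rate r, one contributed unit becomes (1 + r) in the restocking fund and returns 3.6 × (1 + r) / 5 to the contributor.
Setting this equal to 1: 1 + r = 5/3.6 = 1.3889.
So the minimum matching rate is r = 1.3889 − 1 = 0.389.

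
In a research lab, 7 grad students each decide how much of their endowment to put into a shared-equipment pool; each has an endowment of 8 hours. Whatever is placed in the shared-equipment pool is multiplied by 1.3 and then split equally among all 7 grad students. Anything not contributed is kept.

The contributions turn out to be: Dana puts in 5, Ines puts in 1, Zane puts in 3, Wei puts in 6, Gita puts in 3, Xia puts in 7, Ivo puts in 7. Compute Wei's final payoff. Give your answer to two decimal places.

7.94 hours

Total contributed: 5 + 1 + 3 + 6 + 3 + 7 + 7 = 32.
Each receives 1.3 × 32 / 7 = 5.94 from the shared-equipment pool.
Wei keeps 8 − 6 = 2, so Wei's payoff is 2 + 5.94 = 7.94.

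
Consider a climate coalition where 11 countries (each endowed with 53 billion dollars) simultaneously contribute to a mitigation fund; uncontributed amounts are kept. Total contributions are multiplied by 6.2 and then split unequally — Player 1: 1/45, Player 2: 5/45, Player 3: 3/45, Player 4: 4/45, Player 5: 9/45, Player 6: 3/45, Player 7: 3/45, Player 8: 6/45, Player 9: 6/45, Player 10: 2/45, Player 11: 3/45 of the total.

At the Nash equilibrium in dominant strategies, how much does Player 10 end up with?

67.60 billion dollars

For player j, contributing a unit is worthwhile iff 6.2 × (j's share) ≥ 1, i.e. iff j's share is at least 0.1613.
The only share above 0.1613 is Player 5's 9/45, contributing 53; the remaining 10 contribute 0. Total contributed: 53.
Player 10 keeps 53 and receives 6.2 × 53 × 2/45 = 14.60 from the mitigation fund, for a payoff of 67.60.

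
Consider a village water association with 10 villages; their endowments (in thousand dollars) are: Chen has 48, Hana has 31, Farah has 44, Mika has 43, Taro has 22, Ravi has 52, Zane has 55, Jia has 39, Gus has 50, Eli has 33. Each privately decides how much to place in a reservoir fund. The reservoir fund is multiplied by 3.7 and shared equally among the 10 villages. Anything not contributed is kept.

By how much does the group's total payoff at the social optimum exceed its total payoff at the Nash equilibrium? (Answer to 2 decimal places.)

The private return per contributed unit is 3.7/10 = 0.3700 < 1 for every player regardless of endowment, so the Nash equilibrium is zero contribution and the group total is Σ E_j = 48 + 31 + 44 + 43 + 22 + 52 + 55 + 39 + 50 + 33 = 417.
Each contributed unit returns 3.700 to the group, so the social optimum is full contribution by everyone: group total = 3.700 × 417 = 1542.90.
Efficiency loss = (3.700 − 1) × 417 = 1125.90.

1125.90 thousand dollars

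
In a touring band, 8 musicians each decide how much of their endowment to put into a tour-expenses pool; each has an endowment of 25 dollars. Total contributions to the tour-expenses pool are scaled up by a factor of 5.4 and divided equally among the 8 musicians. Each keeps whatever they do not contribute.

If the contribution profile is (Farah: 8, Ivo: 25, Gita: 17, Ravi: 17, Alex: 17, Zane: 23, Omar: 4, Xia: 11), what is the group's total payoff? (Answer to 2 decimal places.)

736.80 dollars

Total contributed: 8 + 25 + 17 + 17 + 17 + 23 + 4 + 11 = 122; total kept: 8 × 25 − 122 = 78.
The tour-expenses pool pays out 5.4 × 122 = 658.80 in aggregate.
Group total = 78 + 658.80 = 736.80.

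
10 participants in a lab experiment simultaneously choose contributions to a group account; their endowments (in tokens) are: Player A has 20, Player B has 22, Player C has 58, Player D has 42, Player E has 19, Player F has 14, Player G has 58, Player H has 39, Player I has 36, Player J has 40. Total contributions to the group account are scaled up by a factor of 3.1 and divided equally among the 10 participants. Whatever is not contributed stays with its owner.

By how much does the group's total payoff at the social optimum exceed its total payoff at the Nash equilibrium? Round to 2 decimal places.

The private return per contributed unit is 3.1/10 = 0.3100 < 1 for every player regardless of endowment, so the Nash equilibrium is zero contribution and the group total is Σ E_j = 20 + 22 + 58 + 42 + 19 + 14 + 58 + 39 + 36 + 40 = 348.
Each contributed unit returns 3.100 to the group, so the social optimum is full contribution by everyone: group total = 3.100 × 348 = 1078.80.
Efficiency loss = (3.100 − 1) × 348 = 730.80.

730.80 tokens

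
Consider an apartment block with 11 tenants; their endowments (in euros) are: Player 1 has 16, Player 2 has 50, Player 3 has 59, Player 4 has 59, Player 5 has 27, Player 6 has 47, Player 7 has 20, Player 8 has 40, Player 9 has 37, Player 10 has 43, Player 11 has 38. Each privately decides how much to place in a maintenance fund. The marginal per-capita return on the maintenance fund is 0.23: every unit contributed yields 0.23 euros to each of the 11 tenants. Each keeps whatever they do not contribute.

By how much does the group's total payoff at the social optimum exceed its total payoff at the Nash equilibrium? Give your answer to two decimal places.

The private return per contributed unit is 0.23 < 1 for everyone, so the Nash equilibrium is zero contribution and the group total is Σ E_j = 16 + 50 + 59 + 59 + 27 + 47 + 20 + 40 + 37 + 43 + 38 = 436.
Each contributed unit returns 2.530 to the group, so the social optimum is full contribution by everyone: group total = 2.530 × 436 = 1103.08.
Efficiency loss = (2.530 − 1) × 436 = 667.08.

667.08 euros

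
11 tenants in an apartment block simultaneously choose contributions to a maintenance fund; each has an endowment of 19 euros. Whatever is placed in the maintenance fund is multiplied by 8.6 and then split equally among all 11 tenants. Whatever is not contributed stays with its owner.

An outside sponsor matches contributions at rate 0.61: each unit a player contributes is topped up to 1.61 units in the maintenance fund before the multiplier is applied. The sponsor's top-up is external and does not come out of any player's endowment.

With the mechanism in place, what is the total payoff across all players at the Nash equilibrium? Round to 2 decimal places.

2893.81 euros

With the mechanism, a contributed unit returns 8.6 × 1.61 / 11 = 1.2587 per unit of net cost to the contributor — now above 1 — so contributing fully is weakly dominant for every player.
So the Nash equilibrium is full contribution by all 11; the group earns 8.6 × 1.61 × 209 = 2893.81.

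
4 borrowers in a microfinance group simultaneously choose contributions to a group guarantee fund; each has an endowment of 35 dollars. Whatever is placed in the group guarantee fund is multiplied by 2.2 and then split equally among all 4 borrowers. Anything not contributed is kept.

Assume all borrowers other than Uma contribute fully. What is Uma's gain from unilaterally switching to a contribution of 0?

Switching from a contribution of 35 to 0 lets Uma keep an extra 35 dollars, but lowers the group guarantee fund by 35, which costs Uma their own share of that drop: 2.2/4 × 35 = 19.25.
Net gain = 35 − 19.25 = 15.75. The private return per contributed unit (0.5500) is below 1, so free-riding is indeed the best response regardless of what the others do.

15.75 dollars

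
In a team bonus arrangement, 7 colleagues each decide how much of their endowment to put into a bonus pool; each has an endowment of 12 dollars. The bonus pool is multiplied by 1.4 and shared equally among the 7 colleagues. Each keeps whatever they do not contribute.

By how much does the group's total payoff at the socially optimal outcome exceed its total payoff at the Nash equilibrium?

Each contributed unit returns 1.4/7 = 0.2000 to its contributor — below 1 — so contributing 0 is dominant for every player. At the Nash equilibrium everyone keeps their 12, and the group total is 7 × 12 = 84.
Each contributed unit returns 1.400 to the group as a whole (0.2000 to each of 7 players), which exceeds 1, so the social optimum is full contribution: group total = 1.400 × 84 = 117.60.
Efficiency loss = 117.60 − 84 = 33.60.

33.60 dollars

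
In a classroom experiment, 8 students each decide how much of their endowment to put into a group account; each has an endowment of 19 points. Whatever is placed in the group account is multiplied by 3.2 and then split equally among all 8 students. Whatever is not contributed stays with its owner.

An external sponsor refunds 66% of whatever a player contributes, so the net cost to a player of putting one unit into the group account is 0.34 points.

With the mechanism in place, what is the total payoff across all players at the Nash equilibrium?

586.72 points

With the mechanism, a contributed unit returns (3.2/8) / 0.34 = 1.1765 per unit of net cost to the contributor — now above 1 — so contributing fully is weakly dominant for every player.
At the Nash equilibrium everyone contributes 19. Group total payoff = 8 × (19 × 0.66 + 3.2 × 19) = 586.72.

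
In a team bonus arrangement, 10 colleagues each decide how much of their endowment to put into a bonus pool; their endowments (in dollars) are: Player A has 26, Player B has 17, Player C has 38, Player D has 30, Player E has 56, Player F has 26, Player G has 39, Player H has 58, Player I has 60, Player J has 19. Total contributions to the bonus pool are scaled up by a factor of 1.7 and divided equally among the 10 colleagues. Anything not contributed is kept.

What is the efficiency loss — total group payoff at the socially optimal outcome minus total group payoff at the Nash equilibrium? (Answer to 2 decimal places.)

The private return per contributed unit is 1.7/10 = 0.1700 < 1 for every player regardless of endowment, so the Nash equilibrium is zero contribution and the group total is Σ E_j = 26 + 17 + 38 + 30 + 56 + 26 + 39 + 58 + 60 + 19 = 369.
Each contributed unit returns 1.700 to the group, so the social optimum is full contribution by everyone: group total = 1.700 × 369 = 627.30.
Efficiency loss = (1.700 − 1) × 369 = 258.30.

258.30 dollars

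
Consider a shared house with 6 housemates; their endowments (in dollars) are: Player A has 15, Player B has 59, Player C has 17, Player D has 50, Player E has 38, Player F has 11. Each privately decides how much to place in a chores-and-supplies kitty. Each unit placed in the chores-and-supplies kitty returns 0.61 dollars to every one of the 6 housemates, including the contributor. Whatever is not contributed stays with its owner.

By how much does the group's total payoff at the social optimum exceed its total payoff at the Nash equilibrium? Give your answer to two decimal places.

505.40 dollars

The private return per contributed unit is 0.61 < 1 for everyone, so the Nash equilibrium is zero contribution and the group total is Σ E_j = 15 + 59 + 17 + 50 + 38 + 11 = 190.
Each contributed unit returns 3.660 to the group, so the social optimum is full contribution by everyone: group total = 3.660 × 190 = 695.40.
Efficiency loss = (3.660 − 1) × 190 = 505.40.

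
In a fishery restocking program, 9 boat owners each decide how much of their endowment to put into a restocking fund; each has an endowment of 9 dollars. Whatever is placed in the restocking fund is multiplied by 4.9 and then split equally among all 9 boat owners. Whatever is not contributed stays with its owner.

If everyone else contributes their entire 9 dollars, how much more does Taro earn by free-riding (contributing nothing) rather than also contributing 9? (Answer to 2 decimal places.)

4.10 dollars

Switching from a contribution of 9 to 0 lets Taro keep an extra 9 dollars, but lowers the restocking fund by 9, which costs Taro their own share of that drop: 4.9/9 × 9 = 4.90.
Net gain = 9 − 4.90 = 4.10. The private return per contributed unit (0.5444) is below 1, so free-riding is indeed the best response regardless of what the others do.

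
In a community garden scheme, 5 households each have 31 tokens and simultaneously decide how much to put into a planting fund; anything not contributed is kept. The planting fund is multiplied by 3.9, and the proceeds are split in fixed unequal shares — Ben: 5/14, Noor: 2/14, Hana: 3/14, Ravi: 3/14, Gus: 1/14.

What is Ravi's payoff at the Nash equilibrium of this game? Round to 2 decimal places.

Player j's private return per contributed unit is 3.9 × (j's share). Contributing is weakly dominant for j when that share is at least 1/3.9 = 0.2564, and contributing 0 is dominant otherwise.
The only share above 0.2564 is Ben's 5/14, contributing 31; the remaining 4 contribute 0. Total contributed: 31.
Ravi keeps 31 and receives 3.9 × 31 × 3/14 = 25.91 from the planting fund, for a payoff of 56.91.

56.91 tokens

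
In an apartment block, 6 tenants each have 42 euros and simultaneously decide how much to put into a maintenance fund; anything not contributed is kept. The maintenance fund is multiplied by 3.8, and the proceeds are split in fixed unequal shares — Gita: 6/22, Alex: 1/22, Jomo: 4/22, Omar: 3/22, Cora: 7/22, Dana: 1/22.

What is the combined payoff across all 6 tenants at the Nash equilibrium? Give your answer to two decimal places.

Player j's private return per contributed unit is 3.8 × (j's share). Contributing is weakly dominant for j when that share is at least 1/3.8 = 0.2632, and contributing 0 is dominant otherwise.
Gita and Cora are above the threshold, contributing 42 each; the remaining 4 contribute 0. Total contributed: 84.
The maintenance fund pays out 3.8 × 84 = 319.20 in total (split across the unequal shares, but the aggregate is all that matters for the group sum).
The 4 free-riders keep 42 each, adding 168. Group total = 168 + 319.20 = 487.20.

487.20 euros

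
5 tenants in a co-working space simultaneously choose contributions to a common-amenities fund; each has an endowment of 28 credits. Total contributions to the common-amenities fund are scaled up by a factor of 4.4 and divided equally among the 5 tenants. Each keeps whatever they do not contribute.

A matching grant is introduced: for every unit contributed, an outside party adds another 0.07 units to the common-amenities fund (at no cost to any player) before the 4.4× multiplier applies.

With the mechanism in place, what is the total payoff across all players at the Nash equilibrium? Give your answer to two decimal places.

140.00 credits

The effective private return is 4.4 × 1.07 / 5 = 0.9416, which is still under 1, so the mechanism doesn't change anyone's dominant strategy: zero contribution.
Everyone keeps their endowment and the group total is 5 × 28 = 140.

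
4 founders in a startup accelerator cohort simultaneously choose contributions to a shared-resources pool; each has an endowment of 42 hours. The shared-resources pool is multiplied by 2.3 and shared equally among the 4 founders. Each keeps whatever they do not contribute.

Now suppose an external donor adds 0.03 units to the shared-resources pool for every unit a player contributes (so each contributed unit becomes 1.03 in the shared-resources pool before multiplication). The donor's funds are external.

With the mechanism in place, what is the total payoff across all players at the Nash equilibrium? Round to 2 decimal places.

With the mechanism, a contributed unit returns 2.3 × 1.03 / 4 = 0.5923 per unit of net cost — still below 1 — so contributing 0 remains dominant for every player.
Everyone keeps their endowment and the group total is 4 × 42 = 168.

168.00 hours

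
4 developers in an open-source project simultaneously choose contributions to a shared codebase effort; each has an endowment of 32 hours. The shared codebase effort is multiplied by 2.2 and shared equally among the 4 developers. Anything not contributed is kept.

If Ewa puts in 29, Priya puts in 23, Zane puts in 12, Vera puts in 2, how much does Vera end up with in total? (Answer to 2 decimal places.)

66.30 hours

Total contributed: 29 + 23 + 12 + 2 = 66.
Each receives 2.2 × 66 / 4 = 36.30 from the shared codebase effort.
Vera keeps 32 − 2 = 30, so Vera's payoff is 30 + 36.30 = 66.30.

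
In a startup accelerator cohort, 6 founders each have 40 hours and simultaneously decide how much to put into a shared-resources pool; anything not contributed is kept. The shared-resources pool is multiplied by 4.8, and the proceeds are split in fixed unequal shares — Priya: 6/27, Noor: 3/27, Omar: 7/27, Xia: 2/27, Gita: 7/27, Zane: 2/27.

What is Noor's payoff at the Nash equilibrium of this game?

104.00 hours

A player with share s gets back 4.8·s per unit contributed, so full contribution is dominant for anyone with s > 1/4.8 = 0.2083 and zero contribution is dominant for anyone below.
Priya, Omar and Gita clear that bar, contributing 40 each; the remaining 3 contribute 0. Total contributed: 120.
Noor keeps 40 and receives 4.8 × 120 × 3/27 = 64.00 from the shared-resources pool, for a payoff of 104.00.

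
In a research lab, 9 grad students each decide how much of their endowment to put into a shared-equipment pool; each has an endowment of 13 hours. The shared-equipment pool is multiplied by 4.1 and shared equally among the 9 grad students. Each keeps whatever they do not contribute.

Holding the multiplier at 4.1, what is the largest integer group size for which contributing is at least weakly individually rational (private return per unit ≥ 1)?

Private return per unit is 4.1/(group size), which is ≥ 1 whenever the group size is ≤ 4.1.
The largest such integer is 4.

4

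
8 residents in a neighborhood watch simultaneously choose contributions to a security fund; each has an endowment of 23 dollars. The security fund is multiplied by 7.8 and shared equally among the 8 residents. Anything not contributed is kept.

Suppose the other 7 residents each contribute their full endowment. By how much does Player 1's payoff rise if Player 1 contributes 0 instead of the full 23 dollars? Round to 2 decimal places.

0.58 dollars

Switching from a contribution of 23 to 0 lets Player 1 keep an extra 23 dollars, but lowers the security fund by 23, which costs Player 1 their own share of that drop: 7.8/8 × 23 = 22.42.
Net gain = 23 − 22.42 = 0.58. The private return per contributed unit (0.9750) is below 1, so free-riding is indeed the best response regardless of what the others do.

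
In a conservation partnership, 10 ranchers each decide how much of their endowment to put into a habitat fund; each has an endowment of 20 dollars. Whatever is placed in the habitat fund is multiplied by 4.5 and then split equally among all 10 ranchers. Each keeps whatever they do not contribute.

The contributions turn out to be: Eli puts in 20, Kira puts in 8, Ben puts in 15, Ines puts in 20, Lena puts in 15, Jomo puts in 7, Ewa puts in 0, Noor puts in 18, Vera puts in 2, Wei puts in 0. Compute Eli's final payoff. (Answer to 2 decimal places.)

Total contributed: 20 + 8 + 15 + 20 + 15 + 7 + 0 + 18 + 2 + 0 = 105.
Each receives 4.5 × 105 / 10 = 47.25 from the habitat fund.
Eli keeps 20 − 20 = 0, so Eli's payoff is 0 + 47.25 = 47.25.

47.25 dollars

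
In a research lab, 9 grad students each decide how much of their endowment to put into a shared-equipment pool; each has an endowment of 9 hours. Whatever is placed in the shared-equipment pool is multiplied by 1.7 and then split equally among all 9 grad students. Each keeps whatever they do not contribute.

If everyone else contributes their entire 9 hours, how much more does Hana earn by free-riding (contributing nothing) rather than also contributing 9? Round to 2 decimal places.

7.30 hours

Switching from a contribution of 9 to 0 lets Hana keep an extra 9 hours, but lowers the shared-equipment pool by 9, which costs Hana their own share of that drop: 1.7/9 × 9 = 1.70.
Net gain = 9 − 1.70 = 7.30. The private return per contributed unit (0.1889) is below 1, so free-riding is indeed the best response regardless of what the others do.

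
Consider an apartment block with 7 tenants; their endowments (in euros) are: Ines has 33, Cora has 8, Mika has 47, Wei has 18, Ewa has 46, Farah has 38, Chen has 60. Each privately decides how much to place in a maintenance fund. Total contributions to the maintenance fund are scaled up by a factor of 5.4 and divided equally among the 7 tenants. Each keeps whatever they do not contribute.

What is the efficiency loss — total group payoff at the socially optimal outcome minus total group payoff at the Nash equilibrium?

The private return per contributed unit is 5.4/7 = 0.7714 < 1 for every player regardless of endowment, so the Nash equilibrium is zero contribution and the group total is Σ E_j = 33 + 8 + 47 + 18 + 46 + 38 + 60 = 250.
Each contributed unit returns 5.400 to the group, so the social optimum is full contribution by everyone: group total = 5.400 × 250 = 1350.00.
Efficiency loss = (5.400 − 1) × 250 = 1100.00.

1100.00 euros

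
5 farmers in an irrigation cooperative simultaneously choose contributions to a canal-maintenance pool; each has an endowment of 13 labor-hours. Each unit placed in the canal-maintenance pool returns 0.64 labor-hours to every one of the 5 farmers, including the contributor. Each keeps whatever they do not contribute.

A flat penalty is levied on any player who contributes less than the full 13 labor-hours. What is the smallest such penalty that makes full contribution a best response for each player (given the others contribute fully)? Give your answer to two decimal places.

Given the others contribute fully, the best deviation is to contribute 0 (any partial contribution still incurs the fine and gives up units whose private return 0.64 is below 1).
Deviating from 13 to 0 saves 13 labor-hours but forfeits the deviator's share of the drop in the canal-maintenance pool: 0.64 × 13 = 8.32.
So the deviation gain is 13 − 8.32 = 4.68, and the fine must be at least 4.68 labor-hours to wipe it out.

4.68 labor-hours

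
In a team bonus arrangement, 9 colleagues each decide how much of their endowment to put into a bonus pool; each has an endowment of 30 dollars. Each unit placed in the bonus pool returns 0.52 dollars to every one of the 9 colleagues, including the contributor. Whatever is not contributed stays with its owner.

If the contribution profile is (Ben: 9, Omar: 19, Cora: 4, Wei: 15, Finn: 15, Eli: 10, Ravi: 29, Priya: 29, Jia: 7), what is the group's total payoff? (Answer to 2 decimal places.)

774.16 dollars

Total contributed: 9 + 19 + 4 + 15 + 15 + 10 + 29 + 29 + 7 = 137; total kept: 9 × 30 − 137 = 133.
The bonus pool pays out 0.52 × 9 × 137 = 641.16 in aggregate.
Group total = 133 + 641.16 = 774.16.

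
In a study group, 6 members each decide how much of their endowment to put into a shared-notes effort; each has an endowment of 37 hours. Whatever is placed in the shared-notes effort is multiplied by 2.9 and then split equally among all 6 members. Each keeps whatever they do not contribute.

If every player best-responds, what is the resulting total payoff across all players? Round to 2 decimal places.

Each contributed unit returns 2.9/6 = 0.4833 to its contributor — below 1 — so contributing 0 is dominant for every player. At the Nash equilibrium everyone keeps their 37, and the group total is 6 × 37 = 222.

222.00 hours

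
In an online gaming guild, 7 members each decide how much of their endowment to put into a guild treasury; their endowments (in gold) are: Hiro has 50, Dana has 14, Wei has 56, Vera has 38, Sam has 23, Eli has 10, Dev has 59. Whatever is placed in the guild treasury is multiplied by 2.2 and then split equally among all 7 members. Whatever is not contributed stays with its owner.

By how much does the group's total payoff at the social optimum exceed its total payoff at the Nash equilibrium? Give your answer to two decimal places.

The private return per contributed unit is 2.2/7 = 0.3143 < 1 for every player regardless of endowment, so the Nash equilibrium is zero contribution and the group total is Σ E_j = 50 + 14 + 56 + 38 + 23 + 10 + 59 = 250.
Each contributed unit returns 2.200 to the group, so the social optimum is full contribution by everyone: group total = 2.200 × 250 = 550.00.
Efficiency loss = (2.200 − 1) × 250 = 300.00.

300.00 gold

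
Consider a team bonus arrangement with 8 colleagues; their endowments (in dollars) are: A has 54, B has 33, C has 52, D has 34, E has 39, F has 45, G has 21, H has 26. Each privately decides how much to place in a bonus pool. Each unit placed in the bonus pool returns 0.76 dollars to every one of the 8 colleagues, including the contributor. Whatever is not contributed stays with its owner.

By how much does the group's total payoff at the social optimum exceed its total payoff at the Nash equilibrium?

1544.32 dollars

The private return per contributed unit is 0.76 < 1 for everyone, so the Nash equilibrium is zero contribution and the group total is Σ E_j = 54 + 33 + 52 + 34 + 39 + 45 + 21 + 26 = 304.
Each contributed unit returns 6.080 to the group, so the social optimum is full contribution by everyone: group total = 6.080 × 304 = 1848.32.
Efficiency loss = (6.080 − 1) × 304 = 1544.32.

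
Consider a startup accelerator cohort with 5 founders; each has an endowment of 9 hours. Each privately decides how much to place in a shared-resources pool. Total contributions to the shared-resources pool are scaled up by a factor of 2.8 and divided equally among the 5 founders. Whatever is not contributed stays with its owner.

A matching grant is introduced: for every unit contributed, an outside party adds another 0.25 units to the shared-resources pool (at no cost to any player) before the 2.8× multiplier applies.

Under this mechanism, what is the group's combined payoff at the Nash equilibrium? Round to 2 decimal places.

45.00 hours

With the mechanism, a contributed unit returns 2.8 × 1.25 / 5 = 0.7000 per unit of net cost — still below 1 — so contributing 0 remains dominant for every player.
At the Nash equilibrium no one contributes; group total payoff = 5 × 9 = 45.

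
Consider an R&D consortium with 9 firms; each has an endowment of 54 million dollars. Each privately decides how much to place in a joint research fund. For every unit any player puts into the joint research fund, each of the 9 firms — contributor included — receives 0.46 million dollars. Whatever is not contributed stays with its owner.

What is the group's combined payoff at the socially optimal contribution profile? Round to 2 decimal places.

Each contributed unit returns 4.140 to the group as a whole (0.46 to each of 9 players), which exceeds 1, so the social optimum is full contribution: group total = 4.140 × 486 = 2012.04.

2012.04 million dollars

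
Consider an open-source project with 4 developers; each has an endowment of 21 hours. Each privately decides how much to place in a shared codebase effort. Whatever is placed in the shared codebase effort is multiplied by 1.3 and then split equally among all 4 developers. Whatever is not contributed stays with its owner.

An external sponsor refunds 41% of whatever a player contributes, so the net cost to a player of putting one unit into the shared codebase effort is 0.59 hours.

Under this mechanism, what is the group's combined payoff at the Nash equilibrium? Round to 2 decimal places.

Even with the mechanism, each unit contributed returns only (1.3/4) / 0.59 = 0.5508 per unit of net cost, so contributing nothing is still dominant.
At the Nash equilibrium no one contributes; group total payoff = 4 × 21 = 84.

84.00 hours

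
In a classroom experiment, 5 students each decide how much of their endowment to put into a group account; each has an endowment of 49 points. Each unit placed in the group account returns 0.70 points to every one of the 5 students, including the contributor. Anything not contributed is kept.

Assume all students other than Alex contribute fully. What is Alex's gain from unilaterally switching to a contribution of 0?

14.70 points

Switching from a contribution of 49 to 0 lets Alex keep an extra 49 points, but lowers the group account by 49, which costs Alex their own share of that drop: 0.70 × 49 = 34.30.
Net gain = 49 − 34.30 = 14.70. The private return per contributed unit (0.70) is below 1, so free-riding is indeed the best response regardless of what the others do.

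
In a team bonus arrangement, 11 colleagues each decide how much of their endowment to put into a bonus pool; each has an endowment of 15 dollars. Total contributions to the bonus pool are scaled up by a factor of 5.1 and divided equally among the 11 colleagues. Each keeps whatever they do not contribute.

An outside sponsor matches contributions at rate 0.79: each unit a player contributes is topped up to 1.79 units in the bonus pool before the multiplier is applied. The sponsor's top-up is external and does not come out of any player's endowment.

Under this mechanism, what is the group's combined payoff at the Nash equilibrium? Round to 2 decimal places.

The effective private return is 5.1 × 1.79 / 11 = 0.8299, which is still under 1, so the mechanism doesn't change anyone's dominant strategy: zero contribution.
Everyone keeps their endowment and the group total is 11 × 15 = 165.

165.00 dollars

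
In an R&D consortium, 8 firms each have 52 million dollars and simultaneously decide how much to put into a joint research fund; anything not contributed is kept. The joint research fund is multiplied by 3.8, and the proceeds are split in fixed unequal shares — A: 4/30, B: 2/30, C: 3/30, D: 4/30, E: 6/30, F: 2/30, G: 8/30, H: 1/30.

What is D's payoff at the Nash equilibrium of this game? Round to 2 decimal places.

For player j, contributing a unit is worthwhile iff 3.8 × (j's share) ≥ 1, i.e. iff j's share is at least 0.2632.
The only share above 0.2632 is G's 8/30, contributing 52; the remaining 7 contribute 0. Total contributed: 52.
D keeps 52 and receives 3.8 × 52 × 4/30 = 26.35 from the joint research fund, for a payoff of 78.35.

78.35 million dollars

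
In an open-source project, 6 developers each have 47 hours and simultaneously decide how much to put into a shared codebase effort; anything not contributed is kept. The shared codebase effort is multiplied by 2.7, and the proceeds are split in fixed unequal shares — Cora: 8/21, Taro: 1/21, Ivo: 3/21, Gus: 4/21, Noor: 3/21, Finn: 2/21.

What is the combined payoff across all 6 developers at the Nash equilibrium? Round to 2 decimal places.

361.90 hours

For player j, contributing a unit is worthwhile iff 2.7 × (j's share) ≥ 1, i.e. iff j's share is at least 0.3704.
Cora alone (share 8/21) is above the threshold, contributing 47; the remaining 5 contribute 0. Total contributed: 47.
The shared codebase effort pays out 2.7 × 47 = 126.90 in total (split across the unequal shares, but the aggregate is all that matters for the group sum).
The 5 free-riders keep 47 each, adding 235. Group total = 235 + 126.90 = 361.90.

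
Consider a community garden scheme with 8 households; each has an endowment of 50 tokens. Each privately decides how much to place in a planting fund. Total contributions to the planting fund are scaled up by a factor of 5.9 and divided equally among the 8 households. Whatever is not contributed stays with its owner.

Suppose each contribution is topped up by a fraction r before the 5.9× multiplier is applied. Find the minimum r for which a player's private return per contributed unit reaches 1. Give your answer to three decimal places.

With matching at rate r, one contributed unit becomes (1 + r) in the planting fund and returns 5.9 × (1 + r) / 8 to the contributor.
Setting this equal to 1: 1 + r = 8/5.9 = 1.3559.
So the minimum matching rate is r = 1.3559 − 1 = 0.356.

0.356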